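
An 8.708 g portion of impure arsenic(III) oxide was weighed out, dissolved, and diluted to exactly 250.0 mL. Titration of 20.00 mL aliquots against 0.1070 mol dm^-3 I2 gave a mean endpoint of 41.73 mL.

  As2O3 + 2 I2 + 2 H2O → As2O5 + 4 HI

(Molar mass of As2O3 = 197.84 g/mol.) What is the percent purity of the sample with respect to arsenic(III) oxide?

n(I2) per titration = 0.04173 × 0.1070 = 4.465 × 10^-3 mol
From the 1:2 ratio, n(As2O3) in each aliquot = 1/2 × 4.465 × 10^-3 = 2.233 × 10^-3 mol
n(As2O3) in the whole flask = 2.233 × 10^-3 × 250.0/20.00 = 0.02791 mol
mass of As2O3 = 0.02791 × 197.84 = 5.521 g
% As2O3 = 5.521 / 8.708 × 100 = 63.40 %

63.40 %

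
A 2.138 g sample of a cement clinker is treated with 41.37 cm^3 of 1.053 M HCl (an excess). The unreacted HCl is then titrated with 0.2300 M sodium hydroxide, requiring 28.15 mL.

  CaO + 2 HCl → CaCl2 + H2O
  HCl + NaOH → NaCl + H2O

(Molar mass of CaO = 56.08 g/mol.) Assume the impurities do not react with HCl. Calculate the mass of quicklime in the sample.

1.040 g

n(HCl) added = 0.04137 × 1.053 = 0.04356 mol
n(NaOH) used in back-titration = 0.02815 × 0.2300 = 6.474 × 10^-3 mol
n(HCl) left over = 6.474 × 10^-3 mol (1:1 ratio)
n(HCl) consumed by analyte = 0.04356 − 6.474 × 10^-3 = 0.03709 mol
From the 1:2 ratio, n(CaO) = 1/2 × 0.03709 = 0.01854 mol
mass of CaO = 0.01854 × 56.08 = 1.040 g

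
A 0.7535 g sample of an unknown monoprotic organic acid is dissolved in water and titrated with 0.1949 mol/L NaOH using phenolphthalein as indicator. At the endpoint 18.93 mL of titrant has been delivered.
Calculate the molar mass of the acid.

204.2 g/mol

n(NaOH) = 0.01893 L × 0.1949 mol/L = 3.689 × 10^-3 mol
n(HA) = 3.689 × 10^-3 mol (1:1 ratio)
M = m / n = 0.7535 g / 3.689 × 10^-3 mol = 204.2 g/mol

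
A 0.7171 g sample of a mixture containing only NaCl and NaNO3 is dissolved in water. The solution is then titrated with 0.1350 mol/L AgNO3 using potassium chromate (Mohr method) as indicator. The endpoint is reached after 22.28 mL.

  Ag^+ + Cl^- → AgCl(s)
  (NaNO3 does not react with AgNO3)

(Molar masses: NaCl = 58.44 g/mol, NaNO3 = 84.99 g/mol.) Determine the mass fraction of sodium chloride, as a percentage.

24.51 %

n(AgNO3) = 0.02228 × 0.1350 = 3.008 × 10^-3 mol
Let x = n(NaCl), y = n(NaNO3).
Titrant: 1x = 3.008 × 10^-3;  mass: 58.44x + 84.99y = 0.7171
Solving, x = 3.008 × 10^-3 mol, y = 6.369 × 10^-3 mol
mass of NaCl = 3.008 × 10^-3 × 58.44 = 0.1758 g
% NaCl = 0.1758 / 0.7171 × 100 = 24.51 %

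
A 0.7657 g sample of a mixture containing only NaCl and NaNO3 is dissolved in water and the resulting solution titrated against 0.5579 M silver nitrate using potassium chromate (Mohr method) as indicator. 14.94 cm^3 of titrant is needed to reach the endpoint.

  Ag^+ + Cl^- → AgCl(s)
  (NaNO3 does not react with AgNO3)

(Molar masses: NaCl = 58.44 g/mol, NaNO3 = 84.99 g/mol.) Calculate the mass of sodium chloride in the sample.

n(AgNO3) = 0.01494 × 0.5579 = 8.335 × 10^-3 mol
Let x = n(NaCl), y = n(NaNO3).
Titrant: 1x = 8.335 × 10^-3;  mass: 58.44x + 84.99y = 0.7657
Solving, x = 8.335 × 10^-3 mol, y = 3.278 × 10^-3 mol
mass of NaCl = 8.335 × 10^-3 × 58.44 = 0.4871 g

0.4871 g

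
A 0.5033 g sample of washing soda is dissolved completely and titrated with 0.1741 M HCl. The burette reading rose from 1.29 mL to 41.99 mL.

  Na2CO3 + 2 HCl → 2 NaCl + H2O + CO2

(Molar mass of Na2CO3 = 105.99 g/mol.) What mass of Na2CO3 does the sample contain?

0.3755 g

n(HCl) = 0.04070 L × 0.1741 mol/L = 7.086 × 10^-3 mol
From the 1:2 ratio, n(Na2CO3) = 1/2 × 7.086 × 10^-3 = 3.543 × 10^-3 mol
mass of Na2CO3 = 3.543 × 10^-3 × 105.99 g/mol = 0.3755 g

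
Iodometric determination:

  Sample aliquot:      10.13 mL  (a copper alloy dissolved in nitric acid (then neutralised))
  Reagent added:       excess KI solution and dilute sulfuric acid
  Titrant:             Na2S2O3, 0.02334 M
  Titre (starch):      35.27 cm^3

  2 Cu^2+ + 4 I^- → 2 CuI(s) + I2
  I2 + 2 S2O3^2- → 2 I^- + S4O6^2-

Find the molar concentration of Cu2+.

n(S2O3^2-) = 0.03527 × 0.02334 = 8.232 × 10^-4 mol
n(I2) = n(S2O3^2-)/2 = 4.116 × 10^-4 mol
From the 2:1 ratio, n(Cu2+) in the aliquot = 2/1 × 4.116 × 10^-4 = 8.232 × 10^-4 mol
[Cu2+] = 8.232 × 10^-4 / 0.01013 = 0.08126 mol/L

0.08126 M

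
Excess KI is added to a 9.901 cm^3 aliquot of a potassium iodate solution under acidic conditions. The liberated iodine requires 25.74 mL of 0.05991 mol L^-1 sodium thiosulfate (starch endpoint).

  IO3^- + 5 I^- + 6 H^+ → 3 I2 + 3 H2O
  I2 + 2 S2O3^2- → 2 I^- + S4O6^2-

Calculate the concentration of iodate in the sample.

0.02596 mol/L

n(S2O3^2-) = 0.02574 × 0.05991 = 1.542 × 10^-3 mol
n(I2) = n(S2O3^2-)/2 = 7.710 × 10^-4 mol
From the 1:3 ratio, n(IO3^-) in the aliquot = 1/3 × 7.710 × 10^-4 = 2.570 × 10^-4 mol
[IO3^-] = 2.570 × 10^-4 / 0.009901 = 0.02596 mol/L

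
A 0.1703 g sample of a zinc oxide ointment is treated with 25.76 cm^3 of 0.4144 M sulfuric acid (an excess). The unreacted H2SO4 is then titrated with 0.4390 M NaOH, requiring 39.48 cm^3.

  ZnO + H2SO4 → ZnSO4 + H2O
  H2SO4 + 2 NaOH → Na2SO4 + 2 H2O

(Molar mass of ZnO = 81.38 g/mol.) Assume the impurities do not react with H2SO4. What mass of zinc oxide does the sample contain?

0.1635 g

n(H2SO4) added = 0.02576 × 0.4144 = 0.01067 mol
n(NaOH) used in back-titration = 0.03948 × 0.4390 = 0.01733 mol
From the 1:2 ratio, n(H2SO4) left over = 1/2 × 0.01733 = 8.666 × 10^-3 mol
n(H2SO4) consumed by analyte = 0.01067 − 8.666 × 10^-3 = 2.009 × 10^-3 mol
n(ZnO) = 2.009 × 10^-3 mol (1:1 ratio)
mass of ZnO = 2.009 × 10^-3 × 81.38 = 0.1635 g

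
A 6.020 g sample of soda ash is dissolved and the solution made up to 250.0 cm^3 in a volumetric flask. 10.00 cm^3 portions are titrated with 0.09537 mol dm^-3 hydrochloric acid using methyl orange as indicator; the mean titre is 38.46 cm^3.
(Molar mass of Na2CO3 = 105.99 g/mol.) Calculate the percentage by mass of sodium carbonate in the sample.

80.72 %

Na2CO3 + 2 HCl → 2 NaCl + H2O + CO2
n(HCl) per titration = 0.03846 × 0.09537 = 3.668 × 10^-3 mol
From the 1:2 ratio, n(Na2CO3) in each aliquot = 1/2 × 3.668 × 10^-3 = 1.834 × 10^-3 mol
n(Na2CO3) in the whole flask = 1.834 × 10^-3 × 250.0/10.00 = 0.04585 mol
mass of Na2CO3 = 0.04585 × 105.99 = 4.860 g
% Na2CO3 = 4.860 / 6.020 × 100 = 80.72 %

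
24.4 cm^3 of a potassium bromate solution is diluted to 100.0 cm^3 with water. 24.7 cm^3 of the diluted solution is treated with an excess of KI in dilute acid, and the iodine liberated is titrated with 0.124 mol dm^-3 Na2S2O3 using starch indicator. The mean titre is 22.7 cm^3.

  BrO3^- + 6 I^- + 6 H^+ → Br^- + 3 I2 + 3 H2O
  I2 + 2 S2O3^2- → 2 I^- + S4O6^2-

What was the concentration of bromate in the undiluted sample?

0.0778 mol/L

n(S2O3^2-) = 0.0227 × 0.124 = 2.81 × 10^-3 mol
n(I2) = n(S2O3^2-)/2 = 1.41 × 10^-3 mol
From the 1:3 ratio, n(BrO3^-) in the aliquot = 1/3 × 1.41 × 10^-3 = 4.69 × 10^-4 mol
[BrO3^-]_dilute = 4.69 × 10^-4 / 0.0247 = 0.0190 mol/L
[BrO3^-]_original = 0.0190 × 100.0/24.4 = 0.0778 mol/L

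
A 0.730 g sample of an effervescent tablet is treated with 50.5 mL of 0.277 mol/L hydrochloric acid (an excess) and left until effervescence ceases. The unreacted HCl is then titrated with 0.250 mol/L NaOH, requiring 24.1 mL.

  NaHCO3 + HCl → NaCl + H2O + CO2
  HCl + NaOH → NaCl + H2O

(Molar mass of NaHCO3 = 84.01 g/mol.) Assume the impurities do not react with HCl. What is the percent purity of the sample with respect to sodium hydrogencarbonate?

n(HCl) added = 0.0505 × 0.277 = 0.0140 mol
n(NaOH) used in back-titration = 0.0241 × 0.250 = 6.02 × 10^-3 mol
n(HCl) left over = 6.02 × 10^-3 mol (1:1 ratio)
n(HCl) consumed by analyte = 0.0140 − 6.02 × 10^-3 = 7.96 × 10^-3 mol
n(NaHCO3) = 7.96 × 10^-3 mol (1:1 ratio)
mass of NaHCO3 = 7.96 × 10^-3 × 84.01 = 0.669 g
% NaHCO3 = 0.669 / 0.730 × 100 = 91.6 %

91.6 %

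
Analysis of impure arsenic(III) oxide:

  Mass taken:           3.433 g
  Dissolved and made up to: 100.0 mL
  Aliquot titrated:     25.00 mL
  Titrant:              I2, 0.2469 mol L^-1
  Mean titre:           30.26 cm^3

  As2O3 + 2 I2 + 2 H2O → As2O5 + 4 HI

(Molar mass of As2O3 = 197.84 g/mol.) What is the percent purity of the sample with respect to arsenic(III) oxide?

86.11 %

n(I2) per titration = 0.03026 × 0.2469 = 7.471 × 10^-3 mol
From the 1:2 ratio, n(As2O3) in each aliquot = 1/2 × 7.471 × 10^-3 = 3.736 × 10^-3 mol
n(As2O3) in the whole flask = 3.736 × 10^-3 × 100.0/25.00 = 0.01494 mol
mass of As2O3 = 0.01494 × 197.84 = 2.956 g
% As2O3 = 2.956 / 3.433 × 100 = 86.11 %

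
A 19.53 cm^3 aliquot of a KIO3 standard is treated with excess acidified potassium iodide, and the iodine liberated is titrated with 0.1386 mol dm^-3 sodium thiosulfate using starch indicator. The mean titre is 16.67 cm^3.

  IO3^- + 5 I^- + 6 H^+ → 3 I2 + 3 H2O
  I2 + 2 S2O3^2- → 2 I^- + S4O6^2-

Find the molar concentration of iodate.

n(S2O3^2-) = 0.01667 × 0.1386 = 2.310 × 10^-3 mol
n(I2) = n(S2O3^2-)/2 = 1.155 × 10^-3 mol
From the 1:3 ratio, n(IO3^-) in the aliquot = 1/3 × 1.155 × 10^-3 = 3.851 × 10^-4 mol
[IO3^-] = 3.851 × 10^-4 / 0.01953 = 0.01972 mol/L

0.01972 mol/L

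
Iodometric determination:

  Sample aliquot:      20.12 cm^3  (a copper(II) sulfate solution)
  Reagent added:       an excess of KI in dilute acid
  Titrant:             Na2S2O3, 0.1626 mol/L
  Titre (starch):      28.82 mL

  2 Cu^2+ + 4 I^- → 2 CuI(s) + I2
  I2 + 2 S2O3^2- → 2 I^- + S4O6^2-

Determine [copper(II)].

n(S2O3^2-) = 0.02882 × 0.1626 = 4.686 × 10^-3 mol
n(I2) = n(S2O3^2-)/2 = 2.343 × 10^-3 mol
From the 2:1 ratio, n(Cu2+) in the aliquot = 2/1 × 2.343 × 10^-3 = 4.686 × 10^-3 mol
[Cu2+] = 4.686 × 10^-3 / 0.02012 = 0.2329 mol/L

0.2329 mol/L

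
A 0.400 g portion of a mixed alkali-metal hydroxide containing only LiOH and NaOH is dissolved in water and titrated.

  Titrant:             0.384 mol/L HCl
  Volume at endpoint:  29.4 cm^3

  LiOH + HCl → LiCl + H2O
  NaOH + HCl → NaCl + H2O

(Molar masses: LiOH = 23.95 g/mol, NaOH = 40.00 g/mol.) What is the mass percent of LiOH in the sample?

19.2 %

n(HCl) = 0.0294 × 0.384 = 0.0113 mol
Let x = n(LiOH), y = n(NaOH).
Titrant: 1x + 1y = 0.0113;  mass: 23.95x + 40.00y = 0.400
Solving, x = 3.21 × 10^-3 mol, y = 8.08 × 10^-3 mol
mass of LiOH = 3.21 × 10^-3 × 23.95 = 0.0770 g
% LiOH = 0.0770 / 0.400 × 100 = 19.2 %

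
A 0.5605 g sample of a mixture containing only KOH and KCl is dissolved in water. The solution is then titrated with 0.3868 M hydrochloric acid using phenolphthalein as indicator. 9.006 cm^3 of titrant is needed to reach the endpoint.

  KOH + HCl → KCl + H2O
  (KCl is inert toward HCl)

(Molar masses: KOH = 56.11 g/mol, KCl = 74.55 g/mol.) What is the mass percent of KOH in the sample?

n(HCl) = 0.009006 × 0.3868 = 3.484 × 10^-3 mol
Let x = n(KOH), y = n(KCl).
Titrant: 1x = 3.484 × 10^-3;  mass: 56.11x + 74.55y = 0.5605
Solving, x = 3.484 × 10^-3 mol, y = 4.897 × 10^-3 mol
mass of KOH = 3.484 × 10^-3 × 56.11 = 0.1955 g
% KOH = 0.1955 / 0.5605 × 100 = 34.87 %

34.87 %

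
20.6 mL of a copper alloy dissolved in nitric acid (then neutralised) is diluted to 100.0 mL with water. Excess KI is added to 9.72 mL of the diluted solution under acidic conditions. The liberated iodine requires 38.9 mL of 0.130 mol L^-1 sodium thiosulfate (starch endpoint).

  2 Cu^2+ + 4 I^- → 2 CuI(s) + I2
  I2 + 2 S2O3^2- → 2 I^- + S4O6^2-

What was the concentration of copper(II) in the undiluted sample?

n(S2O3^2-) = 0.0389 × 0.130 = 5.06 × 10^-3 mol
n(I2) = n(S2O3^2-)/2 = 2.53 × 10^-3 mol
From the 2:1 ratio, n(Cu2+) in the aliquot = 2/1 × 2.53 × 10^-3 = 5.06 × 10^-3 mol
[Cu2+]_dilute = 5.06 × 10^-3 / 0.00972 = 0.520 mol/L
[Cu2+]_original = 0.520 × 100.0/20.6 = 2.53 mol/L

2.53 mol/L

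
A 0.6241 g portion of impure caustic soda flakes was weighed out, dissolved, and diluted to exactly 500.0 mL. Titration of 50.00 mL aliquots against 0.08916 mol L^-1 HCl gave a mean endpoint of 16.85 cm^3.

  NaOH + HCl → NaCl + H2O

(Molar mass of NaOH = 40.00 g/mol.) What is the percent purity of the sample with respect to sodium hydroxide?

96.29 %

n(HCl) per titration = 0.01685 × 0.08916 = 1.502 × 10^-3 mol
n(NaOH) in each aliquot = 1.502 × 10^-3 mol (1:1 ratio)
n(NaOH) in the whole flask = 1.502 × 10^-3 × 500.0/50.00 = 0.01502 mol
mass of NaOH = 0.01502 × 40.00 = 0.6009 g
% NaOH = 0.6009 / 0.6241 × 100 = 96.29 %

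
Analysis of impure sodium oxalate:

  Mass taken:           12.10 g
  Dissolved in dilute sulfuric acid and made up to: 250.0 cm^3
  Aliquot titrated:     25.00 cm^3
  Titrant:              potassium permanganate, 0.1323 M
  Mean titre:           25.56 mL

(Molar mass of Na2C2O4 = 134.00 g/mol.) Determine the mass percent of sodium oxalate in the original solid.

2 MnO4^- + 5 C2O4^2- + 16 H^+ → 2 Mn^2+ + 10 CO2 + 8 H2O
n(KMnO4) per titration = 0.02556 × 0.1323 = 3.382 × 10^-3 mol
From the 5:2 ratio, n(Na2C2O4) in each aliquot = 5/2 × 3.382 × 10^-3 = 8.454 × 10^-3 mol
n(Na2C2O4) in the whole flask = 8.454 × 10^-3 × 250.0/25.00 = 0.08454 mol
mass of Na2C2O4 = 0.08454 × 134.00 = 11.33 g
% Na2C2O4 = 11.33 / 12.10 × 100 = 93.62 %

93.62 %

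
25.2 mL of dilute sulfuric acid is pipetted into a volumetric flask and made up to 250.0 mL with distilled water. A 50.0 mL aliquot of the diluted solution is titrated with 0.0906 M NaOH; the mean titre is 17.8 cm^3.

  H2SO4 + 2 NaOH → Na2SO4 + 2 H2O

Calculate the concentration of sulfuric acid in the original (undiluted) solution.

n(NaOH) = 0.0178 × 0.0906 = 1.61 × 10^-3 mol
From the 1:2 ratio, n(H2SO4) in the aliquot = 1/2 × 1.61 × 10^-3 = 8.06 × 10^-4 mol
[H2SO4]_dilute = 8.06 × 10^-4 / 0.0500 = 0.0161 mol/L
Dilution factor = 250.0 / 25.2 = 9.921
[H2SO4]_stock = 0.0161 × 9.921 = 0.160 mol/L

0.160 M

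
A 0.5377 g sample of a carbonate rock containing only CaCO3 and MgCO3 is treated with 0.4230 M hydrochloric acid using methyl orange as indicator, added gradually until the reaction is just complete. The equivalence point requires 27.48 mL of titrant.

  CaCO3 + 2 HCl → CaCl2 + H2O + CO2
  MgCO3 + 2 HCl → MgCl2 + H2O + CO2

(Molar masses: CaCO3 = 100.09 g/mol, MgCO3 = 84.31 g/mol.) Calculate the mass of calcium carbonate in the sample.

n(HCl) = 0.02748 × 0.4230 = 0.01162 mol
Let x = n(CaCO3), y = n(MgCO3).
Titrant: 2x + 2y = 0.01162;  mass: 100.09x + 84.31y = 0.5377
Solving, x = 3.022 × 10^-3 mol, y = 2.790 × 10^-3 mol
mass of CaCO3 = 3.022 × 10^-3 × 100.09 = 0.3025 g

0.3025 g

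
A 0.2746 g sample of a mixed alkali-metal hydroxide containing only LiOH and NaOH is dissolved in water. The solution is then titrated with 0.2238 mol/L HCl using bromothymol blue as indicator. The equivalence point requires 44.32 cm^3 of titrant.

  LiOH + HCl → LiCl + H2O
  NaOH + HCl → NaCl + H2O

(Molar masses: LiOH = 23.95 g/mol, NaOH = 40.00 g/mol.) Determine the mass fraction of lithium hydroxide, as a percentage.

66.38 %

n(HCl) = 0.04432 × 0.2238 = 9.919 × 10^-3 mol
Let x = n(LiOH), y = n(NaOH).
Titrant: 1x + 1y = 9.919 × 10^-3;  mass: 23.95x + 40.00y = 0.2746
Solving, x = 7.611 × 10^-3 mol, y = 2.308 × 10^-3 mol
mass of LiOH = 7.611 × 10^-3 × 23.95 = 0.1823 g
% LiOH = 0.1823 / 0.2746 × 100 = 66.38 %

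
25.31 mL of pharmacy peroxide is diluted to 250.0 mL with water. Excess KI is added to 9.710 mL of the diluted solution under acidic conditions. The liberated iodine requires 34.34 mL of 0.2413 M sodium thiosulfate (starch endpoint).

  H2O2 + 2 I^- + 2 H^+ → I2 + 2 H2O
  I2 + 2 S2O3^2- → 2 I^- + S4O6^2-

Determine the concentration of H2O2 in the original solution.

n(S2O3^2-) = 0.03434 × 0.2413 = 8.286 × 10^-3 mol
n(I2) = n(S2O3^2-)/2 = 4.143 × 10^-3 mol
n(H2O2) in the aliquot = 4.143 × 10^-3 mol (1:1 ratio)
[H2O2]_dilute = 4.143 × 10^-3 / 0.009710 = 0.4267 mol/L
[H2O2]_original = 0.4267 × 250.0/25.31 = 4.215 mol/L

4.215 M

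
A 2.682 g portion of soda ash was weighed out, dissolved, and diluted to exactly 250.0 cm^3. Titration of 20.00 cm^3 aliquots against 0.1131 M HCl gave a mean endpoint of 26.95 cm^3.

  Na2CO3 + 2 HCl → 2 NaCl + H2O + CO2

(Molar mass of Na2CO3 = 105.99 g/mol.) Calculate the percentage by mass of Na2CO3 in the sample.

75.28 %

n(HCl) per titration = 0.02695 × 0.1131 = 3.048 × 10^-3 mol
From the 1:2 ratio, n(Na2CO3) in each aliquot = 1/2 × 3.048 × 10^-3 = 1.524 × 10^-3 mol
n(Na2CO3) in the whole flask = 1.524 × 10^-3 × 250.0/20.00 = 0.01905 mol
mass of Na2CO3 = 0.01905 × 105.99 = 2.019 g
% Na2CO3 = 2.019 / 2.682 × 100 = 75.28 %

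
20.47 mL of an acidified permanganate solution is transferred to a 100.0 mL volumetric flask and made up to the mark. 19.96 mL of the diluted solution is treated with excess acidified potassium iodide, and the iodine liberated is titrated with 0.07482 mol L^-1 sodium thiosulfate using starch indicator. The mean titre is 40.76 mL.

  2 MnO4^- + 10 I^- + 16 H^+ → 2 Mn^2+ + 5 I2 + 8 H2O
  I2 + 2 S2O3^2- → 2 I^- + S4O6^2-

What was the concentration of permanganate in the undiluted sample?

n(S2O3^2-) = 0.04076 × 0.07482 = 3.050 × 10^-3 mol
n(I2) = n(S2O3^2-)/2 = 1.525 × 10^-3 mol
From the 2:5 ratio, n(MnO4^-) in the aliquot = 2/5 × 1.525 × 10^-3 = 6.099 × 10^-4 mol
[MnO4^-]_dilute = 6.099 × 10^-4 / 0.01996 = 0.03056 mol/L
[MnO4^-]_original = 0.03056 × 100.0/20.47 = 0.1493 mol/L

0.1493 mol/L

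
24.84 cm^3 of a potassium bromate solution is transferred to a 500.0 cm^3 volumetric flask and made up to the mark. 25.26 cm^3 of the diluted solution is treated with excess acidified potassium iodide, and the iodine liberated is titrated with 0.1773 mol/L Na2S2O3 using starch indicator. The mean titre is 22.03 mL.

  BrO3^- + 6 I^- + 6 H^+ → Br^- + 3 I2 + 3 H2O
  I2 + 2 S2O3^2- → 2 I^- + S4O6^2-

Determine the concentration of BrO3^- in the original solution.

0.5187 mol/L

n(S2O3^2-) = 0.02203 × 0.1773 = 3.906 × 10^-3 mol
n(I2) = n(S2O3^2-)/2 = 1.953 × 10^-3 mol
From the 1:3 ratio, n(BrO3^-) in the aliquot = 1/3 × 1.953 × 10^-3 = 6.510 × 10^-4 mol
[BrO3^-]_dilute = 6.510 × 10^-4 / 0.02526 = 0.02577 mol/L
[BrO3^-]_original = 0.02577 × 500.0/24.84 = 0.5187 mol/L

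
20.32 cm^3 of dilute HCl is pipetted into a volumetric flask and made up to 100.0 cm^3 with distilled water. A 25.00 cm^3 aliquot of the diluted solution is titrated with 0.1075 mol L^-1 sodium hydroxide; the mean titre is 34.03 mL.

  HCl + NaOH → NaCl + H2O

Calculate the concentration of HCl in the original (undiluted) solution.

0.7201 mol/L

n(NaOH) = 0.03403 × 0.1075 = 3.658 × 10^-3 mol
n(HCl) in the aliquot = 3.658 × 10^-3 mol (1:1 ratio)
[HCl]_dilute = 3.658 × 10^-3 / 0.02500 = 0.1463 mol/L
Dilution factor = 100.0 / 20.32 = 4.921
[HCl]_stock = 0.1463 × 4.921 = 0.7201 mol/L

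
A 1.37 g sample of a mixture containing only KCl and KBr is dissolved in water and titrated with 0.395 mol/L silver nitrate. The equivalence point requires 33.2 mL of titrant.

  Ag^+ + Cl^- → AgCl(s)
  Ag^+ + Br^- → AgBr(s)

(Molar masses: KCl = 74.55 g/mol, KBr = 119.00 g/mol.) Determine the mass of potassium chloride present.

n(AgNO3) = 0.0332 × 0.395 = 0.0131 mol
Let x = n(KCl), y = n(KBr).
Titrant: 1x + 1y = 0.0131;  mass: 74.55x + 119.00y = 1.37
Solving, x = 4.29 × 10^-3 mol, y = 8.83 × 10^-3 mol
mass of KCl = 4.29 × 10^-3 × 74.55 = 0.320 g

0.320 g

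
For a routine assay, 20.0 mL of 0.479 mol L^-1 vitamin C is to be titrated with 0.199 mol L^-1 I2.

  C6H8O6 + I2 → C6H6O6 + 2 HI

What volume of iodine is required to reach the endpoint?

48.1 mL

n(C6H8O6) = 0.0200 L × 0.479 mol/L = 9.58 × 10^-3 mol
n(I2) = 9.58 × 10^-3 mol (1:1 stoichiometry)
V(I2) = 9.58 × 10^-3 mol / 0.199 mol/L = 0.0481 L = 48.1 mL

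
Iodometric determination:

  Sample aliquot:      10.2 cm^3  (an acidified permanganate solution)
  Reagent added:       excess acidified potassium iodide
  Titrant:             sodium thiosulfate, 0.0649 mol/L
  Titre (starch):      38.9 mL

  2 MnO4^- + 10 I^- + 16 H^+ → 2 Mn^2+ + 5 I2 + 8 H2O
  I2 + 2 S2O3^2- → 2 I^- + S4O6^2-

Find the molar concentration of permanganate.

0.0495 mol/L

n(S2O3^2-) = 0.0389 × 0.0649 = 2.52 × 10^-3 mol
n(I2) = n(S2O3^2-)/2 = 1.26 × 10^-3 mol
From the 2:5 ratio, n(MnO4^-) in the aliquot = 2/5 × 1.26 × 10^-3 = 5.05 × 10^-4 mol
[MnO4^-] = 5.05 × 10^-4 / 0.0102 = 0.0495 mol/L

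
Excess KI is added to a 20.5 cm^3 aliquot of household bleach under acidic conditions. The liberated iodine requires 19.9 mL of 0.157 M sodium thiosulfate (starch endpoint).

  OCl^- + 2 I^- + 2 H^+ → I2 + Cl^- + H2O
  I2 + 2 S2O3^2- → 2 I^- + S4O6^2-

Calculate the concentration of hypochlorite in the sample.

0.0762 M

n(S2O3^2-) = 0.0199 × 0.157 = 3.12 × 10^-3 mol
n(I2) = n(S2O3^2-)/2 = 1.56 × 10^-3 mol
n(OCl^-) in the aliquot = 1.56 × 10^-3 mol (1:1 ratio)
[OCl^-] = 1.56 × 10^-3 / 0.0205 = 0.0762 mol/L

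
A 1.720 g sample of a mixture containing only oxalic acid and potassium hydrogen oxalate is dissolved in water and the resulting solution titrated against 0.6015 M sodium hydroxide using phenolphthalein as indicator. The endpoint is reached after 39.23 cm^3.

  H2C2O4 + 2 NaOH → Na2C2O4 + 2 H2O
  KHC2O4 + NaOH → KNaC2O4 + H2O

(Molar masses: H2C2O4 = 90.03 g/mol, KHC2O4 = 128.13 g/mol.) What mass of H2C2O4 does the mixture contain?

n(NaOH) = 0.03923 × 0.6015 = 0.02360 mol
Let x = n(H2C2O4), y = n(KHC2O4).
Titrant: 2x + 1y = 0.02360;  mass: 90.03x + 128.13y = 1.720
Solving, x = 7.841 × 10^-3 mol, y = 7.914 × 10^-3 mol
mass of H2C2O4 = 7.841 × 10^-3 × 90.03 = 0.7060 g

0.7060 g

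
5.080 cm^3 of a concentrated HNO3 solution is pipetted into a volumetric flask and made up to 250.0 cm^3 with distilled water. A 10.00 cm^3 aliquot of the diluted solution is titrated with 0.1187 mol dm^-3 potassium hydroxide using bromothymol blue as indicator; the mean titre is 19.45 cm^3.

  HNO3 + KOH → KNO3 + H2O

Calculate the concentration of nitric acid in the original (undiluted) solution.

11.36 mol/L

n(KOH) = 0.01945 × 0.1187 = 2.309 × 10^-3 mol
n(HNO3) in the aliquot = 2.309 × 10^-3 mol (1:1 ratio)
[HNO3]_dilute = 2.309 × 10^-3 / 0.01000 = 0.2309 mol/L
Dilution factor = 250.0 / 5.080 = 49.21
[HNO3]_stock = 0.2309 × 49.21 = 11.36 mol/L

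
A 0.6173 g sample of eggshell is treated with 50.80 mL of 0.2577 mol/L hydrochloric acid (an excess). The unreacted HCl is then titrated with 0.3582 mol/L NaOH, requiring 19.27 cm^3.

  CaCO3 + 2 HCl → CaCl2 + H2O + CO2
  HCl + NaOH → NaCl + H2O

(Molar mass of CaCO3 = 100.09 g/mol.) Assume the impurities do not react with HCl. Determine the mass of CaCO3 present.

0.3097 g

n(HCl) added = 0.05080 × 0.2577 = 0.01309 mol
n(NaOH) used in back-titration = 0.01927 × 0.3582 = 6.903 × 10^-3 mol
n(HCl) left over = 6.903 × 10^-3 mol (1:1 ratio)
n(HCl) consumed by analyte = 0.01309 − 6.903 × 10^-3 = 6.189 × 10^-3 mol
From the 1:2 ratio, n(CaCO3) = 1/2 × 6.189 × 10^-3 = 3.094 × 10^-3 mol
mass of CaCO3 = 3.094 × 10^-3 × 100.09 = 0.3097 g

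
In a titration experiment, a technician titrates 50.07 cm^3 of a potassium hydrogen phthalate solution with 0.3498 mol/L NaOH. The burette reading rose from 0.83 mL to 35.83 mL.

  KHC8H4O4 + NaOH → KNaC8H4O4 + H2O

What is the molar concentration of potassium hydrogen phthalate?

0.2445 mol/L

n(NaOH) = 0.03500 L × 0.3498 mol/L = 0.01224 mol
n(KHC8H4O4) = 0.01224 mol (1:1 mole ratio)
[KHC8H4O4] = 0.01224 mol / 0.05007 L = 0.2445 mol/L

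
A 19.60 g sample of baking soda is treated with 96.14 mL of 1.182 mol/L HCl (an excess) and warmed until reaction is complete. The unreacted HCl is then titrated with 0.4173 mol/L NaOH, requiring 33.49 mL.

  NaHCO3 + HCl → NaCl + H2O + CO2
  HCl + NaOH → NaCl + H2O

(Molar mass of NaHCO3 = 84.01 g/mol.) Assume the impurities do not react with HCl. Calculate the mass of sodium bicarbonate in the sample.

8.373 g

n(HCl) added = 0.09614 × 1.182 = 0.1136 mol
n(NaOH) used in back-titration = 0.03349 × 0.4173 = 0.01398 mol
n(HCl) left over = 0.01398 mol (1:1 ratio)
n(HCl) consumed by analyte = 0.1136 − 0.01398 = 0.09966 mol
n(NaHCO3) = 0.09966 mol (1:1 ratio)
mass of NaHCO3 = 0.09966 × 84.01 = 8.373 g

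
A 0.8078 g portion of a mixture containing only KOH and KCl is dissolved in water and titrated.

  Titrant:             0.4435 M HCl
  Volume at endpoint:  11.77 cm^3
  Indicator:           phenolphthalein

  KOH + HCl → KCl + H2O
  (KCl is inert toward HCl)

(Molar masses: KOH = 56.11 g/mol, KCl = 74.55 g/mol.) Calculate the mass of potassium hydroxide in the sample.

0.2929 g

n(HCl) = 0.01177 × 0.4435 = 5.220 × 10^-3 mol
Let x = n(KOH), y = n(KCl).
Titrant: 1x = 5.220 × 10^-3;  mass: 56.11x + 74.55y = 0.8078
Solving, x = 5.220 × 10^-3 mol, y = 6.907 × 10^-3 mol
mass of KOH = 5.220 × 10^-3 × 56.11 = 0.2929 g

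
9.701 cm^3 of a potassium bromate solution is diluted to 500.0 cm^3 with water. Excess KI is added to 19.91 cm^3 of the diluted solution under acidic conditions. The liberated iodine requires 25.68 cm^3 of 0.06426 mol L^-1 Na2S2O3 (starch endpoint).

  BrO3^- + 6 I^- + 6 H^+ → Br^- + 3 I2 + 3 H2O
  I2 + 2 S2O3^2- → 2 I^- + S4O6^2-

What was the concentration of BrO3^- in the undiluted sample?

0.7120 mol/L

n(S2O3^2-) = 0.02568 × 0.06426 = 1.650 × 10^-3 mol
n(I2) = n(S2O3^2-)/2 = 8.251 × 10^-4 mol
From the 1:3 ratio, n(BrO3^-) in the aliquot = 1/3 × 8.251 × 10^-4 = 2.750 × 10^-4 mol
[BrO3^-]_dilute = 2.750 × 10^-4 / 0.01991 = 0.01381 mol/L
[BrO3^-]_original = 0.01381 × 500.0/9.701 = 0.7120 mol/L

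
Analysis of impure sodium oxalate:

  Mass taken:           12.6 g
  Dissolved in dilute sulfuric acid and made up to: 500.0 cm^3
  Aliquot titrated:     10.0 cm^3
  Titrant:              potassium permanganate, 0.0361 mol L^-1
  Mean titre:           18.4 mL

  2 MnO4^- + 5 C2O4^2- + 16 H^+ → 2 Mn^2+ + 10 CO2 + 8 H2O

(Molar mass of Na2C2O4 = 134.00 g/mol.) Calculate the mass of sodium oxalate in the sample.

n(KMnO4) per titration = 0.0184 × 0.0361 = 6.64 × 10^-4 mol
From the 5:2 ratio, n(Na2C2O4) in each aliquot = 5/2 × 6.64 × 10^-4 = 1.66 × 10^-3 mol
n(Na2C2O4) in the whole flask = 1.66 × 10^-3 × 500.0/10.0 = 0.0830 mol
mass of Na2C2O4 = 0.0830 × 134.00 = 11.1 g

11.1 g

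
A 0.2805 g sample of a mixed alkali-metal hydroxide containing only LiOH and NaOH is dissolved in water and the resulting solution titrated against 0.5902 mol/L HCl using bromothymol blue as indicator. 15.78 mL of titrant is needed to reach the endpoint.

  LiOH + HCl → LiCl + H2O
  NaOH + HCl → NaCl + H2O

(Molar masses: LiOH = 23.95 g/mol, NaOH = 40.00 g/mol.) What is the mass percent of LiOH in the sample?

n(HCl) = 0.01578 × 0.5902 = 9.313 × 10^-3 mol
Let x = n(LiOH), y = n(NaOH).
Titrant: 1x + 1y = 9.313 × 10^-3;  mass: 23.95x + 40.00y = 0.2805
Solving, x = 5.734 × 10^-3 mol, y = 3.579 × 10^-3 mol
mass of LiOH = 5.734 × 10^-3 × 23.95 = 0.1373 g
% LiOH = 0.1373 / 0.2805 × 100 = 48.96 %

48.96 %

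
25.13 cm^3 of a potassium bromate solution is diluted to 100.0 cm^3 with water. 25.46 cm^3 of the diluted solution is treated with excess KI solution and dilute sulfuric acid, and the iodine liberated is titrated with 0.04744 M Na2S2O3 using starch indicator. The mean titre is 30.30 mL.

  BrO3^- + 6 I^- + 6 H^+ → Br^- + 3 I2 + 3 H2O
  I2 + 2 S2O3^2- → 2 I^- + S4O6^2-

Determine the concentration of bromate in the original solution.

0.03744 M

n(S2O3^2-) = 0.03030 × 0.04744 = 1.437 × 10^-3 mol
n(I2) = n(S2O3^2-)/2 = 7.187 × 10^-4 mol
From the 1:3 ratio, n(BrO3^-) in the aliquot = 1/3 × 7.187 × 10^-4 = 2.396 × 10^-4 mol
[BrO3^-]_dilute = 2.396 × 10^-4 / 0.02546 = 0.009410 mol/L
[BrO3^-]_original = 0.009410 × 100.0/25.13 = 0.03744 mol/L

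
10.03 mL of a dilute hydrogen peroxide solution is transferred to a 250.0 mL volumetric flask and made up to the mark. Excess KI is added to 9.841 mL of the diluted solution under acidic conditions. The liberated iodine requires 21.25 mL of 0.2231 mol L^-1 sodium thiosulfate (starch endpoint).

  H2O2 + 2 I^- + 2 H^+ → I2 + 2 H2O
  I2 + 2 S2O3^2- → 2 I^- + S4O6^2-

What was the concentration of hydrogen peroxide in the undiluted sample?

6.004 mol/L

n(S2O3^2-) = 0.02125 × 0.2231 = 4.741 × 10^-3 mol
n(I2) = n(S2O3^2-)/2 = 2.370 × 10^-3 mol
n(H2O2) in the aliquot = 2.370 × 10^-3 mol (1:1 ratio)
[H2O2]_dilute = 2.370 × 10^-3 / 0.009841 = 0.2409 mol/L
[H2O2]_original = 0.2409 × 250.0/10.03 = 6.004 mol/L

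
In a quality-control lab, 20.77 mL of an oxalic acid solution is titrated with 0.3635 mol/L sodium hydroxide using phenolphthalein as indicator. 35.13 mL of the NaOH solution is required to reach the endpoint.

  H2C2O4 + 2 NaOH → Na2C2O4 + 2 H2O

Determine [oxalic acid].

0.3074 mol/L

n(NaOH) = 0.03513 L × 0.3635 mol/L = 0.01277 mol
From the 1:2 mole ratio, n(H2C2O4) = 1/2 × 0.01277 = 6.385 × 10^-3 mol
[H2C2O4] = 6.385 × 10^-3 mol / 0.02077 L = 0.3074 mol/L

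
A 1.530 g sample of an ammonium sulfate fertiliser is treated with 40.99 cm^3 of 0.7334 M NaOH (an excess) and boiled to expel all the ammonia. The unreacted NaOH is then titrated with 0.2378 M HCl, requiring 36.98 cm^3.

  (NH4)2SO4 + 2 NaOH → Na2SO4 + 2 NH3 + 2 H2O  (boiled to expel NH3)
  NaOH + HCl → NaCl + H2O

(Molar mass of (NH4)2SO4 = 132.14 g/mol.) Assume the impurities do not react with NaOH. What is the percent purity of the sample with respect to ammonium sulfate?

91.84 %

n(NaOH) added = 0.04099 × 0.7334 = 0.03006 mol
n(HCl) used in back-titration = 0.03698 × 0.2378 = 8.794 × 10^-3 mol
n(NaOH) left over = 8.794 × 10^-3 mol (1:1 ratio)
n(NaOH) consumed by analyte = 0.03006 − 8.794 × 10^-3 = 0.02127 mol
From the 1:2 ratio, n((NH4)2SO4) = 1/2 × 0.02127 = 0.01063 mol
mass of (NH4)2SO4 = 0.01063 × 132.14 = 1.405 g
% (NH4)2SO4 = 1.405 / 1.530 × 100 = 91.84 %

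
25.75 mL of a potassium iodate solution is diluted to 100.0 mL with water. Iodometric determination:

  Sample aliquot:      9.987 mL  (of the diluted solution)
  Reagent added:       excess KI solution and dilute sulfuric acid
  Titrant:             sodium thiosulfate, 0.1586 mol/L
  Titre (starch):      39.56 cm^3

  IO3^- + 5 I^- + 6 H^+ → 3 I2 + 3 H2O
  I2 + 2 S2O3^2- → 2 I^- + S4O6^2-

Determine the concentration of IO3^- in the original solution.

0.4066 mol/L

n(S2O3^2-) = 0.03956 × 0.1586 = 6.274 × 10^-3 mol
n(I2) = n(S2O3^2-)/2 = 3.137 × 10^-3 mol
From the 1:3 ratio, n(IO3^-) in the aliquot = 1/3 × 3.137 × 10^-3 = 1.046 × 10^-3 mol
[IO3^-]_dilute = 1.046 × 10^-3 / 0.009987 = 0.1047 mol/L
[IO3^-]_original = 0.1047 × 100.0/25.75 = 0.4066 mol/L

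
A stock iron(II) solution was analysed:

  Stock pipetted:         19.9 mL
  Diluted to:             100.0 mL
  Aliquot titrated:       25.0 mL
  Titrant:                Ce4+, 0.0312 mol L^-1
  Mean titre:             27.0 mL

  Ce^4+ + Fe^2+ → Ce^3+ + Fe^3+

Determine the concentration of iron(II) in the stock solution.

0.169 mol/L

n(Ce4+) = 0.0270 × 0.0312 = 8.42 × 10^-4 mol
n(Fe2+) in the aliquot = 8.42 × 10^-4 mol (1:1 ratio)
[Fe2+]_dilute = 8.42 × 10^-4 / 0.0250 = 0.0337 mol/L
Dilution factor = 100.0 / 19.9 = 5.025
[Fe2+]_stock = 0.0337 × 5.025 = 0.169 mol/L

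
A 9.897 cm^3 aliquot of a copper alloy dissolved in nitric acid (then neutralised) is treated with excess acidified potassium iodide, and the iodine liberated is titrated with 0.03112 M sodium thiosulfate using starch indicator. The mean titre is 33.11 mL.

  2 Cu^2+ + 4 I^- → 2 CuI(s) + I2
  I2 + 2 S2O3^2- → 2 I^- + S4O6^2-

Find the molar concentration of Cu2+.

n(S2O3^2-) = 0.03311 × 0.03112 = 1.030 × 10^-3 mol
n(I2) = n(S2O3^2-)/2 = 5.152 × 10^-4 mol
From the 2:1 ratio, n(Cu2+) in the aliquot = 2/1 × 5.152 × 10^-4 = 1.030 × 10^-3 mol
[Cu2+] = 1.030 × 10^-3 / 0.009897 = 0.1041 mol/L

0.1041 M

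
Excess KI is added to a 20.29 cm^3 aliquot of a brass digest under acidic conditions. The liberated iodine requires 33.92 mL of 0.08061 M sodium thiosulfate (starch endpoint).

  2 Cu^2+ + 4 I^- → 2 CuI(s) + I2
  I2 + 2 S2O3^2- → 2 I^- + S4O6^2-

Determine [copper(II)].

n(S2O3^2-) = 0.03392 × 0.08061 = 2.734 × 10^-3 mol
n(I2) = n(S2O3^2-)/2 = 1.367 × 10^-3 mol
From the 2:1 ratio, n(Cu2+) in the aliquot = 2/1 × 1.367 × 10^-3 = 2.734 × 10^-3 mol
[Cu2+] = 2.734 × 10^-3 / 0.02029 = 0.1348 mol/L

0.1348 M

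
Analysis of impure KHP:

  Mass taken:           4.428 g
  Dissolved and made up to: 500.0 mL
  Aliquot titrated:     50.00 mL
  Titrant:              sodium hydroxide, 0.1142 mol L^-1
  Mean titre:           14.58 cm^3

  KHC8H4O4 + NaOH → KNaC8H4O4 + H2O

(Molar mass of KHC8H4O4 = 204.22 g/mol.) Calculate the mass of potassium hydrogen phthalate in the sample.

n(NaOH) per titration = 0.01458 × 0.1142 = 1.665 × 10^-3 mol
n(KHC8H4O4) in each aliquot = 1.665 × 10^-3 mol (1:1 ratio)
n(KHC8H4O4) in the whole flask = 1.665 × 10^-3 × 500.0/50.00 = 0.01665 mol
mass of KHC8H4O4 = 0.01665 × 204.22 = 3.400 g

3.400 g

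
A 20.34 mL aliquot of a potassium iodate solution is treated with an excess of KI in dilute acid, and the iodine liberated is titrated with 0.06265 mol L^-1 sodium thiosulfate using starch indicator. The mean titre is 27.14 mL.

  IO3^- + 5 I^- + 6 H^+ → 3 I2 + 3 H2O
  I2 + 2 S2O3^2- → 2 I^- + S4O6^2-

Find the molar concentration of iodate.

n(S2O3^2-) = 0.02714 × 0.06265 = 1.700 × 10^-3 mol
n(I2) = n(S2O3^2-)/2 = 8.502 × 10^-4 mol
From the 1:3 ratio, n(IO3^-) in the aliquot = 1/3 × 8.502 × 10^-4 = 2.834 × 10^-4 mol
[IO3^-] = 2.834 × 10^-4 / 0.02034 = 0.01393 mol/L

0.01393 mol/L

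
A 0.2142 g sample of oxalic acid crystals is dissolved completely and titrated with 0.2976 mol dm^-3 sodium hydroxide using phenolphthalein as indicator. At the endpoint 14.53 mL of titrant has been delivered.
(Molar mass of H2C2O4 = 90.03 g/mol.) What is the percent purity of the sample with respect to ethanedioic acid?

90.87 %

H2C2O4 + 2 NaOH → Na2C2O4 + 2 H2O
n(NaOH) = 0.01453 L × 0.2976 mol/L = 4.324 × 10^-3 mol
From the 1:2 ratio, n(H2C2O4) = 1/2 × 4.324 × 10^-3 = 2.162 × 10^-3 mol
mass of H2C2O4 = 2.162 × 10^-3 × 90.03 g/mol = 0.1947 g
% H2C2O4 = 0.1947 / 0.2142 × 100 = 90.87 %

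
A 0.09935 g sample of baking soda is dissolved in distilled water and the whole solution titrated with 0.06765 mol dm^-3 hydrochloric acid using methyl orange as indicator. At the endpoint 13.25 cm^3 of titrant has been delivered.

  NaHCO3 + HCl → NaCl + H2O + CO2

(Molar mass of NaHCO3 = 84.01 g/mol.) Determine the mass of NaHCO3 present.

n(HCl) = 0.01325 L × 0.06765 mol/L = 8.964 × 10^-4 mol
n(NaHCO3) = 8.964 × 10^-4 mol (1:1 ratio)
mass of NaHCO3 = 8.964 × 10^-4 × 84.01 g/mol = 0.07530 g

0.07530 g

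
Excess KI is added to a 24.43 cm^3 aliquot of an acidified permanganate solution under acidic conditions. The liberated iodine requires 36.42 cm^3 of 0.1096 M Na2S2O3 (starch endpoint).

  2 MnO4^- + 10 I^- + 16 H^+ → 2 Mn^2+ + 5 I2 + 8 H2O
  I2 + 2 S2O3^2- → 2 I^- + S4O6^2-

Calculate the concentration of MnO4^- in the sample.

0.03268 M

n(S2O3^2-) = 0.03642 × 0.1096 = 3.992 × 10^-3 mol
n(I2) = n(S2O3^2-)/2 = 1.996 × 10^-3 mol
From the 2:5 ratio, n(MnO4^-) in the aliquot = 2/5 × 1.996 × 10^-3 = 7.983 × 10^-4 mol
[MnO4^-] = 7.983 × 10^-4 / 0.02443 = 0.03268 mol/L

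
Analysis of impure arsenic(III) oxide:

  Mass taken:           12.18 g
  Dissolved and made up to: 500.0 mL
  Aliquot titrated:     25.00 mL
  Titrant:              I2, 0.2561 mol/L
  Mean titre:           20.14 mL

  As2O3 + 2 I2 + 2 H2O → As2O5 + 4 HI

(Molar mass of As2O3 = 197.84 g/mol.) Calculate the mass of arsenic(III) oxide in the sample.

n(I2) per titration = 0.02014 × 0.2561 = 5.158 × 10^-3 mol
From the 1:2 ratio, n(As2O3) in each aliquot = 1/2 × 5.158 × 10^-3 = 2.579 × 10^-3 mol
n(As2O3) in the whole flask = 2.579 × 10^-3 × 500.0/25.00 = 0.05158 mol
mass of As2O3 = 0.05158 × 197.84 = 10.20 g

10.20 g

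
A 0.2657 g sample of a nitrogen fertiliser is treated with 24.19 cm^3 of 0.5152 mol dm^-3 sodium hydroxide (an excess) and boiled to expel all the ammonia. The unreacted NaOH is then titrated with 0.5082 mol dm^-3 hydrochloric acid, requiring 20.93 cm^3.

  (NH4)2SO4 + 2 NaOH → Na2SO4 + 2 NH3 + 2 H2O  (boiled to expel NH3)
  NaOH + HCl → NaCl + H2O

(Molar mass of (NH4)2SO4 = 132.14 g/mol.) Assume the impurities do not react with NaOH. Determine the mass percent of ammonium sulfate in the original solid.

n(NaOH) added = 0.02419 × 0.5152 = 0.01246 mol
n(HCl) used in back-titration = 0.02093 × 0.5082 = 0.01064 mol
n(NaOH) left over = 0.01064 mol (1:1 ratio)
n(NaOH) consumed by analyte = 0.01246 − 0.01064 = 1.826 × 10^-3 mol
From the 1:2 ratio, n((NH4)2SO4) = 1/2 × 1.826 × 10^-3 = 9.130 × 10^-4 mol
mass of (NH4)2SO4 = 9.130 × 10^-4 × 132.14 = 0.1206 g
% (NH4)2SO4 = 0.1206 / 0.2657 × 100 = 45.41 %

45.41 %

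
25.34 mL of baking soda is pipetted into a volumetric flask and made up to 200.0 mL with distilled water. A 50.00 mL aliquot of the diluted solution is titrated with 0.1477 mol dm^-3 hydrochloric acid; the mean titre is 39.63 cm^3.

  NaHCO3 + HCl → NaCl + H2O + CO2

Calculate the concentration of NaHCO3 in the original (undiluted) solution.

0.9240 mol/L

n(HCl) = 0.03963 × 0.1477 = 5.853 × 10^-3 mol
n(NaHCO3) in the aliquot = 5.853 × 10^-3 mol (1:1 ratio)
[NaHCO3]_dilute = 5.853 × 10^-3 / 0.05000 = 0.1171 mol/L
Dilution factor = 200.0 / 25.34 = 7.893
[NaHCO3]_stock = 0.1171 × 7.893 = 0.9240 mol/L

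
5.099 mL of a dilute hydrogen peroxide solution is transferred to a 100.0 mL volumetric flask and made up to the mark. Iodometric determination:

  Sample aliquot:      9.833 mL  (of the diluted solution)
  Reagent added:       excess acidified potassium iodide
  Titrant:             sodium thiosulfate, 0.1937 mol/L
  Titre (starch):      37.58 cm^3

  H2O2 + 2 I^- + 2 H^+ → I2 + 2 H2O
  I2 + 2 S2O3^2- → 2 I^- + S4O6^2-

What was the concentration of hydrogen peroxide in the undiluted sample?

n(S2O3^2-) = 0.03758 × 0.1937 = 7.279 × 10^-3 mol
n(I2) = n(S2O3^2-)/2 = 3.640 × 10^-3 mol
n(H2O2) in the aliquot = 3.640 × 10^-3 mol (1:1 ratio)
[H2O2]_dilute = 3.640 × 10^-3 / 0.009833 = 0.3701 mol/L
[H2O2]_original = 0.3701 × 100.0/5.099 = 7.259 mol/L

7.259 mol/L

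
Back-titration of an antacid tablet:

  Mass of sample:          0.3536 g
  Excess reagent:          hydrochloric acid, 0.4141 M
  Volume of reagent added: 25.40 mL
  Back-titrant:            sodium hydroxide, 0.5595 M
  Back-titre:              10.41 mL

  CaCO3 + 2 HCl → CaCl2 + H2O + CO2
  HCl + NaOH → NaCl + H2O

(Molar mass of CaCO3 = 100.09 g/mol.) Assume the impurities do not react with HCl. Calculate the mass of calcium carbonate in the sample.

0.2349 g

n(HCl) added = 0.02540 × 0.4141 = 0.01052 mol
n(NaOH) used in back-titration = 0.01041 × 0.5595 = 5.824 × 10^-3 mol
n(HCl) left over = 5.824 × 10^-3 mol (1:1 ratio)
n(HCl) consumed by analyte = 0.01052 − 5.824 × 10^-3 = 4.694 × 10^-3 mol
From the 1:2 ratio, n(CaCO3) = 1/2 × 4.694 × 10^-3 = 2.347 × 10^-3 mol
mass of CaCO3 = 2.347 × 10^-3 × 100.09 = 0.2349 g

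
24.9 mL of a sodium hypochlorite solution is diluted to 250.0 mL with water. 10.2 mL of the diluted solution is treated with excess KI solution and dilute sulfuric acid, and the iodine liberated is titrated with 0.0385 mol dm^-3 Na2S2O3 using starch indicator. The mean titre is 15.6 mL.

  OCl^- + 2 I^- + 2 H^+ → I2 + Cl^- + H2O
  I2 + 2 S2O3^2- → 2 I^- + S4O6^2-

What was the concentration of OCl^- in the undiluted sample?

0.296 mol/L

n(S2O3^2-) = 0.0156 × 0.0385 = 6.01 × 10^-4 mol
n(I2) = n(S2O3^2-)/2 = 3.00 × 10^-4 mol
n(OCl^-) in the aliquot = 3.00 × 10^-4 mol (1:1 ratio)
[OCl^-]_dilute = 3.00 × 10^-4 / 0.0102 = 0.0294 mol/L
[OCl^-]_original = 0.0294 × 250.0/24.9 = 0.296 mol/L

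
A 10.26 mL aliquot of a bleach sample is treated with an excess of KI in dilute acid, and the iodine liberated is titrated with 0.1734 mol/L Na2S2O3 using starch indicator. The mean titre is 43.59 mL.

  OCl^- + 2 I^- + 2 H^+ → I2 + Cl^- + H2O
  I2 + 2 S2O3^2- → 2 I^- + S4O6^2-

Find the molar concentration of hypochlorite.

0.3683 mol/L

n(S2O3^2-) = 0.04359 × 0.1734 = 7.559 × 10^-3 mol
n(I2) = n(S2O3^2-)/2 = 3.779 × 10^-3 mol
n(OCl^-) in the aliquot = 3.779 × 10^-3 mol (1:1 ratio)
[OCl^-] = 3.779 × 10^-3 / 0.01026 = 0.3683 mol/L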